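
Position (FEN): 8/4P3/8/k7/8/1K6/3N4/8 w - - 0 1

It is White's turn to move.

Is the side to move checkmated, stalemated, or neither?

White to move; white king on b3.
In check: no.
Legal moves for White: Kc4, Kc3, Ka3, Kc2, Kb2, Ka2, Ne4, Nc4+, Nf3, Nf1, Nb1, e8=Q, e8=R, e8=B, e8=N.
White has 15 legal moves and is not in check → neither.

neither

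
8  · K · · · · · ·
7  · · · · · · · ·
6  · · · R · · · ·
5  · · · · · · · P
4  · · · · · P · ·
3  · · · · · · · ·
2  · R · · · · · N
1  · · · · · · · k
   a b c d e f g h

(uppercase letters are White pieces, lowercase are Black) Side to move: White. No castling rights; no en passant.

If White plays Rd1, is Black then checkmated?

yes

After Rd1: black king on h1; in check: yes, from the white rook on d1.
King squares — g1: attacked by Rd1; g2: attacked by Rb2; h2: attacked by Rb2.
Black has no legal moves → checkmate.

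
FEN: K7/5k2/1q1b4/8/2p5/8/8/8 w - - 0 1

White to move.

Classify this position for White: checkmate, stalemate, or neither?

stalemate

White to move; white king on a8.
In check: no.
King squares — a7: attacked by Qb6; b7: attacked by Qb6; b8: attacked by Qb6.
Legal moves for White: none.
Not in check and no legal moves → stalemate.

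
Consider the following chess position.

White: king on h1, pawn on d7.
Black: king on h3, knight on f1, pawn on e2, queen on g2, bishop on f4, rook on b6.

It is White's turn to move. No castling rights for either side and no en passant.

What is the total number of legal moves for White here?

0

White to move; king on h1.
In check: yes, from the black queen on g2.
Legal moves: none.
Count: 0.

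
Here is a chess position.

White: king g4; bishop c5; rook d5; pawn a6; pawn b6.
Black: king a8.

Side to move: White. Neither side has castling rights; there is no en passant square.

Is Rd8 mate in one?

yes

After Rd8: black king on a8; in check: yes, from the white rook on d8.
King squares — a7: attacked by Pb6; b7: attacked by Pa6; b8: attacked by Rd8.
Black has no legal moves → checkmate.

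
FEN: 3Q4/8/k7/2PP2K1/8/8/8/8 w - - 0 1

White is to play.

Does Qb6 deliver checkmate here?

After Qb6: black king on a6; in check: yes, from the white queen on b6.
King squares — a5: attacked by Qb6; b5: attacked by Qb6; b6: attacked by Pc5; a7: attacked by Qb6; b7: attacked by Qb6.
Black has no legal moves → checkmate.

yes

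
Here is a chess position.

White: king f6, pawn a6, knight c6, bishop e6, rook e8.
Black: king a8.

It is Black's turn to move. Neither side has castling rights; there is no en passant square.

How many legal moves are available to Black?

0

Black to move; king on a8.
In check: yes, from the white rook on e8.
Legal moves: none.
Count: 0.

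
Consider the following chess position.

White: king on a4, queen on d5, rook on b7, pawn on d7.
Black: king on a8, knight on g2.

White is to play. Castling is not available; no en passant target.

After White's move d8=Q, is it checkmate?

yes

After d8=Q: black king on a8; in check: yes, from the white queen on d8.
King squares — a7: attacked by Rb7; b7: attacked by Qd5; b8: attacked by Rb7.
Black has no legal moves → checkmate.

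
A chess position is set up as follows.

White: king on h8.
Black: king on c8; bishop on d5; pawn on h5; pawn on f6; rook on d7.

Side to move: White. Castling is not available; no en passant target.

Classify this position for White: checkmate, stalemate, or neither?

stalemate

White to move; white king on h8.
In check: no.
King squares — g7: attacked by Rd7; h7: attacked by Rd7; g8: attacked by Bd5.
Legal moves for White: none.
Not in check and no legal moves → stalemate.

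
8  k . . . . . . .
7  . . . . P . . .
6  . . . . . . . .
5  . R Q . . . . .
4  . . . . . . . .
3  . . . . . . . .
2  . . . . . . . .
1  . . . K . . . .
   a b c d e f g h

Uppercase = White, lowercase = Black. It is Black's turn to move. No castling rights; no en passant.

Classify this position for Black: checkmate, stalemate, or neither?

Black to move; black king on a8.
In check: no.
King squares — a7: attacked by Qc5; b7: attacked by Rb5; b8: attacked by Rb5.
Legal moves for Black: none.
Not in check and no legal moves → stalemate.

stalemate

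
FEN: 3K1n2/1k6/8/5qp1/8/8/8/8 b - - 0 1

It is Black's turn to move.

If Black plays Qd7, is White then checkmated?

After Qd7: white king on d8; in check: yes, from the black queen on d7.
King squares — c7: attacked by Kb7; d7: attacked by Nf8; e7: attacked by Qd7; c8: attacked by Kb7; e8: attacked by Qd7.
White has no legal moves → checkmate.

yes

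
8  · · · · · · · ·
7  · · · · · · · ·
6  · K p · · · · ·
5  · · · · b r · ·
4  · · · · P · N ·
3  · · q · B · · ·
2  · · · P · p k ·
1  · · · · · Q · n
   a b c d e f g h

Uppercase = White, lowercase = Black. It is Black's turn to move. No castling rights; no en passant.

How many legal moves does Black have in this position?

3

Black to move; king on g2.
In check: yes, from the white queen on f1.
Legal moves: Kg3, Kf3, Kxf1.
Count: 3.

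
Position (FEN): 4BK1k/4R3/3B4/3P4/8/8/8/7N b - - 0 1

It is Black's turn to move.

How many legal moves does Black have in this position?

0

Black to move; king on h8.
In check: no.
Legal moves: none.
Count: 0.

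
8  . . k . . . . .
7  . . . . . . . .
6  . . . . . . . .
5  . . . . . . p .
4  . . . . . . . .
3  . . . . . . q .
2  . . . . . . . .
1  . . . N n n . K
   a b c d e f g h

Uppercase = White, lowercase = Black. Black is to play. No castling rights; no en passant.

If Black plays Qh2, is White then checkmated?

After Qh2: white king on h1; in check: yes, from the black queen on h2.
King squares — g1: attacked by Qh2; g2: attacked by Ne1; h2: attacked by Nf1.
White has no legal moves → checkmate.

yes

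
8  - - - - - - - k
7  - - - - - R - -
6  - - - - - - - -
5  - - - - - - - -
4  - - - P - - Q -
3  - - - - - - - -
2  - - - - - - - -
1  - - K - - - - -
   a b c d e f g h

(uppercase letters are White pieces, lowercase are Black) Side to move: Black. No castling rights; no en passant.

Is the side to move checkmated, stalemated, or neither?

stalemate

Black to move; black king on h8.
In check: no.
King squares — g7: attacked by Qg4; h7: attacked by Rf7; g8: attacked by Qg4.
Legal moves for Black: none.
Not in check and no legal moves → stalemate.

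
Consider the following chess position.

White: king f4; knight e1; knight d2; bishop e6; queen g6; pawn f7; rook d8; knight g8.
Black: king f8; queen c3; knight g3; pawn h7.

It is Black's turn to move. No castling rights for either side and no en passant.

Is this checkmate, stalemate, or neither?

checkmate

Black to move; black king on f8.
In check: yes, from the white rook on d8.
King squares — e7: attacked by Ng8; f7: attacked by Be6; g7: attacked by Qg6; e8: attacked by Pf7; g8: attacked by Qg6.
Legal moves for Black: none.
In check with no legal moves → checkmate.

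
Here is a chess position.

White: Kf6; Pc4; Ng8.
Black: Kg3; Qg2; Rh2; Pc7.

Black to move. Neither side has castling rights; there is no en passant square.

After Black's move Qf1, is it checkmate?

no

After Qf1: white king on f6; in check: yes, from the black queen on f1.
White has 6 legal replies: Kg7, Ke7, Kg6, Ke6, Kg5, Ke5.
In check but a legal move exists → not checkmate.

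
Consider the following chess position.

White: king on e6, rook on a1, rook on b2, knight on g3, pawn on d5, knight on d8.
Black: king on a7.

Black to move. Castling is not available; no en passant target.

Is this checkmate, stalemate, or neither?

Black to move; black king on a7.
In check: yes, from the white rook on a1.
King squares — a6: attacked by Ra1; b6: attacked by Rb2; b7: attacked by Rb2; a8: attacked by Ra1; b8: attacked by Rb2.
Legal moves for Black: none.
In check with no legal moves → checkmate.

checkmate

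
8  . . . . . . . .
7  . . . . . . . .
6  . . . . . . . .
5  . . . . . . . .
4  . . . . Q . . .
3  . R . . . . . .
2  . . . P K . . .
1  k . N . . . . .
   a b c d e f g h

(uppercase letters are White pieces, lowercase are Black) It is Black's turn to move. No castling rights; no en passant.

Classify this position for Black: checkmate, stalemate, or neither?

stalemate

Black to move; black king on a1.
In check: no.
King squares — b1: attacked by Rb3; a2: attacked by Nc1; b2: attacked by Rb3.
Legal moves for Black: none.
Not in check and no legal moves → stalemate.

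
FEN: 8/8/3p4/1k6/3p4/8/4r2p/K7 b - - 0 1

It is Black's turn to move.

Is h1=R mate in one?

yes

After h1=R: white king on a1; in check: yes, from the black rook on h1.
King squares — b1: attacked by Rh1; a2: attacked by Re2; b2: attacked by Re2.
White has no legal moves → checkmate.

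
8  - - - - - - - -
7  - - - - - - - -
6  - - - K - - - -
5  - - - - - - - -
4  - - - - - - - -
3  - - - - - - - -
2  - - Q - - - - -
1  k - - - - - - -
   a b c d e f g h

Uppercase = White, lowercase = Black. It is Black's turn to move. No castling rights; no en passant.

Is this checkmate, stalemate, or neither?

stalemate

Black to move; black king on a1.
In check: no.
King squares — b1: attacked by Qc2; a2: attacked by Qc2; b2: attacked by Qc2.
Legal moves for Black: none.
Not in check and no legal moves → stalemate.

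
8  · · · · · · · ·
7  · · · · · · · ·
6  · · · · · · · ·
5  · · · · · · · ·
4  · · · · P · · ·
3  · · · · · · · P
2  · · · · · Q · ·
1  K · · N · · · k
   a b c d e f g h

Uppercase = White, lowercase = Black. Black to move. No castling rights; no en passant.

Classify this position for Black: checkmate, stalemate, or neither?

Black to move; black king on h1.
In check: no.
King squares — g1: attacked by Qf2; g2: attacked by Qf2; h2: attacked by Qf2.
Legal moves for Black: none.
Not in check and no legal moves → stalemate.

stalemate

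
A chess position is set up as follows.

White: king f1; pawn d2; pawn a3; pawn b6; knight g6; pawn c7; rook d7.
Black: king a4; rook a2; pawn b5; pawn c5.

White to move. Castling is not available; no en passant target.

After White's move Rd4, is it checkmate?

no

After Rd4: black king on a4; in check: yes, from the white rook on d4.
Black has 6 legal replies: Ka5, Kb3, Kxa3, cxd4, c4, b4.
In check but a legal move exists → not checkmate.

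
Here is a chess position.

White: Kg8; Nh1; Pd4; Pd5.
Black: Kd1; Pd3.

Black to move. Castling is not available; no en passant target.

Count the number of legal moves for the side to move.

Black to move; king on d1.
In check: no.
Legal moves: Ke2, Kd2, Kc2, Ke1, Kc1, d2.
Count: 6.

6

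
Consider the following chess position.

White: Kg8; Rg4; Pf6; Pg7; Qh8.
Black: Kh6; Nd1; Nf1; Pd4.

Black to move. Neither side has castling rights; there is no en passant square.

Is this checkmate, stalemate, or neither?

checkmate

Black to move; black king on h6.
In check: yes, from the white queen on h8.
King squares — g5: attacked by Rg4; h5: attacked by Qh8; g6: attacked by Rg4; g7: attacked by Rg4; h7: attacked by Kg8.
Legal moves for Black: none.
In check with no legal moves → checkmate.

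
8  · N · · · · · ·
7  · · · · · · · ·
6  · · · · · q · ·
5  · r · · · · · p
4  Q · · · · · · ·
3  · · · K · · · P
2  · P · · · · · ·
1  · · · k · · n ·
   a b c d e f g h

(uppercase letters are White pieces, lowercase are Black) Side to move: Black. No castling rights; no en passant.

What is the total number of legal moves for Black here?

3

Black to move; king on d1.
In check: yes, from the white queen on a4.
Legal moves: Ke1, Kc1, Rb3+.
Count: 3.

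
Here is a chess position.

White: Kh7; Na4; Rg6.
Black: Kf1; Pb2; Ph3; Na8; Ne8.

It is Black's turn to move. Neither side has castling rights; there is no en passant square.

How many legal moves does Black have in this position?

Black to move; king on f1.
In check: no.
Legal moves: Ng7, Nec7, Nf6+, Nd6, Nac7, Nb6, Kf2, Ke2, Ke1, h2, b1=Q, b1=R, b1=B, b1=N.
Count: 14.

14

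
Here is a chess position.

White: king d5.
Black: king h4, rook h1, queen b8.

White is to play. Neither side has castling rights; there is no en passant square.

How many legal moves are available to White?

6

White to move; king on d5.
In check: no.
Legal moves: Ke6, Kc6, Kc5, Ke4, Kd4, Kc4.
Count: 6.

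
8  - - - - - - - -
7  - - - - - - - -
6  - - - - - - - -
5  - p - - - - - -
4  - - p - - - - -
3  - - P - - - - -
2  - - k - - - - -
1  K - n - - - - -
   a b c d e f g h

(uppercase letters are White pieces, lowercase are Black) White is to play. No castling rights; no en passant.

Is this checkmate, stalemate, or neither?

stalemate

White to move; white king on a1.
In check: no.
King squares — b1: attacked by Kc2; a2: attacked by Nc1; b2: attacked by Kc2.
Legal moves for White: none.
Not in check and no legal moves → stalemate.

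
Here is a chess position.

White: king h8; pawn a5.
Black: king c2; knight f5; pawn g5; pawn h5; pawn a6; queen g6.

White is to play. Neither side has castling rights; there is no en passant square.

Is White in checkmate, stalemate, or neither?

White to move; white king on h8.
In check: no.
King squares — g7: attacked by Nf5; h7: attacked by Qg6; g8: attacked by Qg6.
Legal moves for White: none.
Not in check and no legal moves → stalemate.

stalemate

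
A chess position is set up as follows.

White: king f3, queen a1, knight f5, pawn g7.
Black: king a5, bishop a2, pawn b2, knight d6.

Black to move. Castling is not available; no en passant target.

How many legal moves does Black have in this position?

Black to move; king on a5.
In check: no.
Legal moves: Ne8, Nc8, Nf7, Nb7, Nxf5, Nb5, Ne4, Nc4, Kb6, Ka6, Kb5, Kb4, Ka4, bxa1=Q, bxa1=R, bxa1=B, bxa1=N, b1=Q, b1=R, b1=B, b1=N.
Count: 21.

21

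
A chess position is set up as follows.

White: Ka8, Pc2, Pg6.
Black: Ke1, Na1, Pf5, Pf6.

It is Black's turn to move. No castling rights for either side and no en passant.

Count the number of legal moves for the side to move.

8

Black to move; king on e1.
In check: no.
Legal moves: Kf2, Ke2, Kd2, Kf1, Kd1, Nb3, Nxc2, f4.
Count: 8.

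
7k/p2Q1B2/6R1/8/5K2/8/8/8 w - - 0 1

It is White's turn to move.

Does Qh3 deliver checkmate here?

After Qh3: black king on h8; in check: yes, from the white queen on h3.
King squares — g7: attacked by Rg6; h7: attacked by Qh3; g8: attacked by Rg6.
Black has no legal moves → checkmate.

yes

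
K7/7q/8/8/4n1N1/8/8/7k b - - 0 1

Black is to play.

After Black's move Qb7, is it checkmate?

no

After Qb7: white king on a8; in check: yes, from the black queen on b7.
White has 1 legal reply: Kxb7.
In check but a legal move exists → not checkmate.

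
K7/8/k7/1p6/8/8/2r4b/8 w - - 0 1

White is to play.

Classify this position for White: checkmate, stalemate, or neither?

White to move; white king on a8.
In check: no.
King squares — a7: attacked by Ka6; b7: attacked by Ka6; b8: attacked by Bh2.
Legal moves for White: none.
Not in check and no legal moves → stalemate.

stalemate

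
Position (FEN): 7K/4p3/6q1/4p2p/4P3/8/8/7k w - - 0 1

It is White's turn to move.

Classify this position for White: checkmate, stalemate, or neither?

stalemate

White to move; white king on h8.
In check: no.
King squares — g7: attacked by Qg6; h7: attacked by Qg6; g8: attacked by Qg6.
Legal moves for White: none.
Not in check and no legal moves → stalemate.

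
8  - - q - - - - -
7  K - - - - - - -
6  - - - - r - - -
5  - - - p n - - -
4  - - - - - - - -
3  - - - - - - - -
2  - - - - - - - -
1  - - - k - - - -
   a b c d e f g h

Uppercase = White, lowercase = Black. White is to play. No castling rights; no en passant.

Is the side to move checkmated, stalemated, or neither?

stalemate

White to move; white king on a7.
In check: no.
King squares — a6: attacked by Re6; b6: attacked by Re6; b7: attacked by Qc8; a8: attacked by Qc8; b8: attacked by Qc8.
Legal moves for White: none.
Not in check and no legal moves → stalemate.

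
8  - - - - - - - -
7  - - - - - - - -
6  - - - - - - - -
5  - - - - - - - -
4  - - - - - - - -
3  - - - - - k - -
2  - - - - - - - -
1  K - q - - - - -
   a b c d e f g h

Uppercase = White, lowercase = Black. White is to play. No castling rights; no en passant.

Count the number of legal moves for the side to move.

White to move; king on a1.
In check: yes, from the black queen on c1.
Legal moves: Ka2.
Count: 1.

1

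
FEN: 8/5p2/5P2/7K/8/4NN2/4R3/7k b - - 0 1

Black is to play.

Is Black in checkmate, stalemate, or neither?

stalemate

Black to move; black king on h1.
In check: no.
King squares — g1: attacked by Nf3; g2: attacked by Re2; h2: attacked by Re2.
Legal moves for Black: none.
Not in check and no legal moves → stalemate.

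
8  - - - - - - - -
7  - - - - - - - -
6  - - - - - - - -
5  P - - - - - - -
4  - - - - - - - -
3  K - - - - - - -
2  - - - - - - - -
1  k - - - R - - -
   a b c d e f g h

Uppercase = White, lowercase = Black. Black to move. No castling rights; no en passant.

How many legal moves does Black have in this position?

Black to move; king on a1.
In check: yes, from the white rook on e1.
Legal moves: none.
Count: 0.

0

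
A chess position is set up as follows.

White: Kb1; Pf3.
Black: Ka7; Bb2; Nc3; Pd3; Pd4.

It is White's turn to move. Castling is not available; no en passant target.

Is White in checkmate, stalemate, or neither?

neither

White to move; white king on b1.
In check: yes, from the black knight on c3.
Legal moves for White: Kxb2.
White is in check but has 1 legal move → neither.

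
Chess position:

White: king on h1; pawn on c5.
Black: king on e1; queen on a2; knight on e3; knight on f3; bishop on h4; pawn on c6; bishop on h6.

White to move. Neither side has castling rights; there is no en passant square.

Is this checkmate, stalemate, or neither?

stalemate

White to move; white king on h1.
In check: no.
King squares — g1: attacked by Nf3; g2: attacked by Qa2; h2: attacked by Qa2.
Legal moves for White: none.
Not in check and no legal moves → stalemate.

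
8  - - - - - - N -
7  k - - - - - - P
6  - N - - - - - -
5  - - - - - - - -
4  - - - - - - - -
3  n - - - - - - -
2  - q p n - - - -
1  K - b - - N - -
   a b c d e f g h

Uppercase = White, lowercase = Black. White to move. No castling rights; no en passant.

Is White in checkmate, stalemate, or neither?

checkmate

White to move; white king on a1.
In check: yes, from the black queen on b2.
King squares — b1: attacked by Qb2; a2: attacked by Qb2; b2: attacked by Bc1.
Legal moves for White: none.
In check with no legal moves → checkmate.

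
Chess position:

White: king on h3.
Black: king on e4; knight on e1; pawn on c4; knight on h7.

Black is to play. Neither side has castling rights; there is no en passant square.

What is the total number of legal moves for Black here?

Black to move; king on e4.
In check: no.
Legal moves: Nf8, Nf6, Ng5+, Kf5, Ke5, Kd5, Kf4, Kd4, Kf3, Ke3, Kd3, Nf3, Nd3, Ng2, Nc2, c3.
Count: 16.

16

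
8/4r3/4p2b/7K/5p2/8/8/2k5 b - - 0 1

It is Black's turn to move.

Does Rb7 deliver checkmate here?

After Rb7: white king on h5; in check: no.
White is not in check, so this cannot be checkmate.

no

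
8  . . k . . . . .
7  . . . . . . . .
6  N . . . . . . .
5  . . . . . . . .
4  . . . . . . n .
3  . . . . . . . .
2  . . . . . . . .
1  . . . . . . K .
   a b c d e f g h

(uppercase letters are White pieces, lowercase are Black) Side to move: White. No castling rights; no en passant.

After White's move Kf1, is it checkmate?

After Kf1: black king on c8; in check: no.
Black is not in check, so this cannot be checkmate.

no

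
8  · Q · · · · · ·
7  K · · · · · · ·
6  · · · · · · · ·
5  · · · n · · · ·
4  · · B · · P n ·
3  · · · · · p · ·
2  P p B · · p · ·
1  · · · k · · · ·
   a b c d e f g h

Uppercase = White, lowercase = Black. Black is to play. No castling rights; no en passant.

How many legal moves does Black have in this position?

4

Black to move; king on d1.
In check: yes, from the white bishop on c2.
Legal moves: Kd2, Kxc2, Ke1, Kc1.
Count: 4.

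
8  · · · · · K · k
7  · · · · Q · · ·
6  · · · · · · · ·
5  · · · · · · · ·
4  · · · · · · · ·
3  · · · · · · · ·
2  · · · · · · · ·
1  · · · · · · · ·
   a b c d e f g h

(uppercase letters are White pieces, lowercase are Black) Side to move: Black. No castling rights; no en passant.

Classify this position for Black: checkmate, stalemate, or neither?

stalemate

Black to move; black king on h8.
In check: no.
King squares — g7: attacked by Qe7; h7: attacked by Qe7; g8: attacked by Kf8.
Legal moves for Black: none.
Not in check and no legal moves → stalemate.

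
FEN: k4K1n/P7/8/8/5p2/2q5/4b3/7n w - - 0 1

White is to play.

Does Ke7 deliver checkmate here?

no

After Ke7: black king on a8; in check: no.
Black is not in check, so this cannot be checkmate.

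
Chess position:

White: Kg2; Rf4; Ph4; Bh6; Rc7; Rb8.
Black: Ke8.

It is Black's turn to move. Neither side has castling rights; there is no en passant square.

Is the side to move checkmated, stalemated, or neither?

Black to move; black king on e8.
In check: yes, from the white rook on b8.
King squares — d7: attacked by Rc7; e7: attacked by Rc7; f7: attacked by Rf4; d8: attacked by Rb8; f8: attacked by Rf4.
Legal moves for Black: none.
In check with no legal moves → checkmate.

checkmate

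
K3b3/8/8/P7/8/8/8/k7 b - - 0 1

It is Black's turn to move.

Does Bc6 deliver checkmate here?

no

After Bc6: white king on a8; in check: yes, from the black bishop on c6.
White has 2 legal replies: Kb8, Ka7.
In check but a legal move exists → not checkmate.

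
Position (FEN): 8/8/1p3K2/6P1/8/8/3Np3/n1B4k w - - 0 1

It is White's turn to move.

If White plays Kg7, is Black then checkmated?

After Kg7: black king on h1; in check: no.
Black is not in check, so this cannot be checkmate.

no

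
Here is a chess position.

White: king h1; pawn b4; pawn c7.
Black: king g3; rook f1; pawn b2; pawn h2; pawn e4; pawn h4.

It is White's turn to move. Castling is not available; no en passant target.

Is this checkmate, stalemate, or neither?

checkmate

White to move; white king on h1.
In check: yes, from the black rook on f1.
King squares — g1: attacked by Rf1; g2: attacked by Kg3; h2: attacked by Kg3.
Legal moves for White: none.
In check with no legal moves → checkmate.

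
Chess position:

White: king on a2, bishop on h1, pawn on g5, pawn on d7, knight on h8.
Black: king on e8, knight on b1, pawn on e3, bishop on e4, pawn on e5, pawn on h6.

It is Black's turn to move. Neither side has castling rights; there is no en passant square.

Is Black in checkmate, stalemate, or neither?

Black to move; black king on e8.
In check: yes, from the white pawn on d7.
King squares — d7: available; e7: available; f7: attacked by Nh8; d8: available; f8: available.
Legal moves for Black: Kf8, Kd8, Ke7, Kxd7.
Black is in check but has 4 legal moves → neither.

neither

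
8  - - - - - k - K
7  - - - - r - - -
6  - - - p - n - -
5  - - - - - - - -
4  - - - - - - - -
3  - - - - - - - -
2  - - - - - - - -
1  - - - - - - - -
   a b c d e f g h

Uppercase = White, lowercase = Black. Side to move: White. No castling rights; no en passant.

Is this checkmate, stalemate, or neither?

White to move; white king on h8.
In check: no.
King squares — g7: attacked by Re7; h7: attacked by Nf6; g8: attacked by Nf6.
Legal moves for White: none.
Not in check and no legal moves → stalemate.

stalemate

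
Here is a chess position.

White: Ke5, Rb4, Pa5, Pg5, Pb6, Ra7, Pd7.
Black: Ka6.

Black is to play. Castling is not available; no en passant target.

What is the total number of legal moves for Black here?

0

Black to move; king on a6.
In check: yes, from the white rook on a7.
Legal moves: none.
Count: 0.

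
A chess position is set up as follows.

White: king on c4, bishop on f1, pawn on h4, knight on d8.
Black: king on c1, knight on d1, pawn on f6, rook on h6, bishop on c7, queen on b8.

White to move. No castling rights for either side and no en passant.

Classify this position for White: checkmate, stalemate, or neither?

White to move; white king on c4.
In check: no.
Legal moves for White: Nf7, Nb7, Ne6, Nc6, Kd5, Kc5, Kd4, Kd3, Bh3, Bd3, Bg2, Be2, h5.
White has 13 legal moves and is not in check → neither.

neither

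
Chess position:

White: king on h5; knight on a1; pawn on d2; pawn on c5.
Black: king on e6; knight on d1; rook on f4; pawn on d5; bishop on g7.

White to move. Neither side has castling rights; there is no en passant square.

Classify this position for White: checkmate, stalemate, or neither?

neither

White to move; white king on h5.
In check: no.
Legal moves for White: Kg6, Kg5, Nb3, Nc2, c6, d3, d4.
White has 7 legal moves and is not in check → neither.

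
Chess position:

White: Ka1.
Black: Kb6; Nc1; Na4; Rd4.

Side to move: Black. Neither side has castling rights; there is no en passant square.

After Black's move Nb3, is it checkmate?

After Nb3: white king on a1; in check: yes, from the black knight on b3.
White has 2 legal replies: Ka2, Kb1.
In check but a legal move exists → not checkmate.

no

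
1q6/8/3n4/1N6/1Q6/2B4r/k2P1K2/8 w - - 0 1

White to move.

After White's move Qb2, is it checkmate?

yes

After Qb2: black king on a2; in check: yes, from the white queen on b2.
King squares — a1: attacked by Qb2; b1: attacked by Qb2; b2: attacked by Bc3; a3: attacked by Qb2; b3: attacked by Qb2.
Black has no legal moves → checkmate.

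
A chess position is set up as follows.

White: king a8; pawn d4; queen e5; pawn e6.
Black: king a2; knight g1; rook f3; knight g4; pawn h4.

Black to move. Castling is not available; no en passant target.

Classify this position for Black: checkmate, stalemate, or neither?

Black to move; black king on a2.
In check: no.
Legal moves for Black include: Nh6, Nf6, Nxe5, Ne3, Nh2, Nf2, Rf8+, Rf7, Rf6, Rf5, Rf4, Rh3, Rg3, Re3, Rd3, Rc3, Rb3, Ra3+, ... (list truncated; more exist).
Black has legal moves and is not in check → neither.

neither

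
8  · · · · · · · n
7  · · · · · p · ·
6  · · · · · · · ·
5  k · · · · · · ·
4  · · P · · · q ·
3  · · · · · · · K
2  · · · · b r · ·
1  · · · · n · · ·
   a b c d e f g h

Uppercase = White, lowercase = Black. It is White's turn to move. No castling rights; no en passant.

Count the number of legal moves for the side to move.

White to move; king on h3.
In check: yes, from the black queen on g4.
Legal moves: none.
Count: 0.

0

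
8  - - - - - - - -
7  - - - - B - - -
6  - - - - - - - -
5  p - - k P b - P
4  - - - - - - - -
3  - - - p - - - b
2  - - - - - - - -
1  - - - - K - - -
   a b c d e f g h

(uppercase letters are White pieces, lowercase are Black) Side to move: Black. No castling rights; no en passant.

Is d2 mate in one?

no

After d2: white king on e1; in check: yes, from the black pawn on d2.
White has 4 legal replies: Kf2, Ke2, Kxd2, Kd1.
In check but a legal move exists → not checkmate.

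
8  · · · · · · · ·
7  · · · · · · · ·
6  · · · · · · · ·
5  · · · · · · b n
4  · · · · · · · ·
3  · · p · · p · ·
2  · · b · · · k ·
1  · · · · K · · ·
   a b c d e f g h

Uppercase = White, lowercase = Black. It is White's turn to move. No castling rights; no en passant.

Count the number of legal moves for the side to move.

0

White to move; king on e1.
In check: no.
Legal moves: none.
Count: 0.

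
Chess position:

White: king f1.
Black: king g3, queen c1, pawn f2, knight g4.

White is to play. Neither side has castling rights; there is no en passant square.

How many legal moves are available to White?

1

White to move; king on f1.
In check: yes, from the black queen on c1.
Legal moves: Ke2.
Count: 1.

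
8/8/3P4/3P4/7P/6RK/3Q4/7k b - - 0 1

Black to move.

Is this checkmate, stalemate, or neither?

stalemate

Black to move; black king on h1.
In check: no.
King squares — g1: attacked by Rg3; g2: attacked by Qd2; h2: attacked by Qd2.
Legal moves for Black: none.
Not in check and no legal moves → stalemate.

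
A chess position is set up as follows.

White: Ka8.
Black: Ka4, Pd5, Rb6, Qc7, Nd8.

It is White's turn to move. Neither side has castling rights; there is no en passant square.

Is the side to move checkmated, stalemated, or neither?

stalemate

White to move; white king on a8.
In check: no.
King squares — a7: attacked by Qc7; b7: attacked by Rb6; b8: attacked by Rb6.
Legal moves for White: none.
Not in check and no legal moves → stalemate.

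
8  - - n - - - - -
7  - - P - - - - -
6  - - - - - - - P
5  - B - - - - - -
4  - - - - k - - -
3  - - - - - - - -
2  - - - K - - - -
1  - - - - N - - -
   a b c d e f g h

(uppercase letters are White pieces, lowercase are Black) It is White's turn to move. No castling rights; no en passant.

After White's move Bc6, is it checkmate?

After Bc6: black king on e4; in check: yes, from the white bishop on c6.
Black has 4 legal replies: Kf5, Ke5, Kf4, Kd4.
In check but a legal move exists → not checkmate.

no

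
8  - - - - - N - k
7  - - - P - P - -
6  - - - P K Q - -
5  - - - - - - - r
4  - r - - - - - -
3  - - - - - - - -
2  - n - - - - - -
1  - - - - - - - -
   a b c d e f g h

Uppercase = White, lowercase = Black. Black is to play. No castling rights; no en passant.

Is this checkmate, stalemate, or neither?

Black to move; black king on h8.
In check: yes, from the white queen on f6.
King squares — g7: attacked by Qf6; h7: attacked by Nf8; g8: attacked by Pf7.
Legal moves for Black: none.
In check with no legal moves → checkmate.

checkmate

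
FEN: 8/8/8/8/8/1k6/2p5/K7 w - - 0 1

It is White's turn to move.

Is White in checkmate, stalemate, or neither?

White to move; white king on a1.
In check: no.
King squares — b1: attacked by Pc2; a2: attacked by Kb3; b2: attacked by Kb3.
Legal moves for White: none.
Not in check and no legal moves → stalemate.

stalemate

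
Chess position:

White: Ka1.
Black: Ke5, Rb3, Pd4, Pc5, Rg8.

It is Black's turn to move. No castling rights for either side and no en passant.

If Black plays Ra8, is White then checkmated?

yes

After Ra8: white king on a1; in check: yes, from the black rook on a8.
King squares — b1: attacked by Rb3; a2: attacked by Ra8; b2: attacked by Rb3.
White has no legal moves → checkmate.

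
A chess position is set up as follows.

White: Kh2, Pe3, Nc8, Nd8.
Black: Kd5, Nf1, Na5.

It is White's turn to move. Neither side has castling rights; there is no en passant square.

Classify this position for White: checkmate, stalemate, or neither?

neither

White to move; white king on h2.
In check: yes, from the black knight on f1.
King squares — g1: available; h1: available; g2: available; g3: attacked by Nf1; h3: available.
Legal moves for White: Kh3, Kg2, Kh1, Kg1.
White is in check but has 4 legal moves → neither.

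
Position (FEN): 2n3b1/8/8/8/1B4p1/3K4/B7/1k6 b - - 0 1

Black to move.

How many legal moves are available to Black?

5

Black to move; king on b1.
In check: yes, from the white bishop on a2.
Legal moves: Kb2, Kxa2, Kc1, Ka1, Bxa2.
Count: 5.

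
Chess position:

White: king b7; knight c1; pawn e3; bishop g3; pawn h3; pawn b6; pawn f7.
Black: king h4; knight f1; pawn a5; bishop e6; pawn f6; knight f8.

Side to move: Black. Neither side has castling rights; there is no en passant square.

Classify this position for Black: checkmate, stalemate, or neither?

Black to move; black king on h4.
In check: yes, from the white bishop on g3.
King squares — g3: available; h3: available; g4: attacked by Ph3; g5: available; h5: available.
Legal moves for Black: Kh5, Kg5, Kxh3, Kxg3, Nxg3.
Black is in check but has 5 legal moves → neither.

neither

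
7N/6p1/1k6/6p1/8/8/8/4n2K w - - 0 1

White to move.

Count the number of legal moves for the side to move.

White to move; king on h1.
In check: no.
Legal moves: Nf7, Ng6, Kh2, Kg1.
Count: 4.

4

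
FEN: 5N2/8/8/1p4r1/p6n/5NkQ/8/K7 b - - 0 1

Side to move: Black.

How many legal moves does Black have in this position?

3

Black to move; king on g3.
In check: yes, from the white queen on h3.
Legal moves: Kf4, Kxh3, Kf2.
Count: 3.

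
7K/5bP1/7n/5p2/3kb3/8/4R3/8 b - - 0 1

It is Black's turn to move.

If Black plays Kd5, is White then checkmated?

After Kd5: white king on h8; in check: no.
White is not in check, so this cannot be checkmate.

no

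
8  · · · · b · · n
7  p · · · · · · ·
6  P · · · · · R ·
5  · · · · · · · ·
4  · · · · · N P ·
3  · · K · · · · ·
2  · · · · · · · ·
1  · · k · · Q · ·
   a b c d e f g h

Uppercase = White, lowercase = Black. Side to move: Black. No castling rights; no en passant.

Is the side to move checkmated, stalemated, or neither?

Black to move; black king on c1.
In check: yes, from the white queen on f1.
King squares — b1: attacked by Qf1; d1: attacked by Qf1; b2: attacked by Kc3; c2: attacked by Kc3; d2: attacked by Kc3.
Legal moves for Black: none.
In check with no legal moves → checkmate.

checkmate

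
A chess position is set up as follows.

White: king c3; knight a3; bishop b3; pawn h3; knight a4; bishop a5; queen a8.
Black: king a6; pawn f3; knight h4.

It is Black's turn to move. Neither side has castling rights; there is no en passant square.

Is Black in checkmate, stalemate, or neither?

Black to move; black king on a6.
In check: yes, from the white queen on a8.
King squares — a5: attacked by Qa8; b5: attacked by Na3; b6: attacked by Na4; a7: attacked by Qa8; b7: attacked by Qa8.
Legal moves for Black: none.
In check with no legal moves → checkmate.

checkmate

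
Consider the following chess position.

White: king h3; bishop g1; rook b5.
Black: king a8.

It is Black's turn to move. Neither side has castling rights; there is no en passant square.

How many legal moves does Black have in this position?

Black to move; king on a8.
In check: no.
Legal moves: none.
Count: 0.

0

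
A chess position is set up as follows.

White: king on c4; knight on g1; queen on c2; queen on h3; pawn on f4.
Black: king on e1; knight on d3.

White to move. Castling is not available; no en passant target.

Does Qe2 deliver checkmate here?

yes

After Qe2: black king on e1; in check: yes, from the white queen on e2.
King squares — d1: attacked by Qe2; f1: attacked by Qe2; d2: attacked by Qe2; e2: attacked by Ng1; f2: attacked by Qe2.
Black has no legal moves → checkmate.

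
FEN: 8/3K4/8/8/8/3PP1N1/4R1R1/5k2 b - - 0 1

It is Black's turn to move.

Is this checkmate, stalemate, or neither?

Black to move; black king on f1.
In check: yes, from the white knight on g3.
King squares — e1: attacked by Re2; g1: attacked by Rg2; e2: attacked by Rg2; f2: attacked by Re2; g2: attacked by Re2.
Legal moves for Black: none.
In check with no legal moves → checkmate.

checkmate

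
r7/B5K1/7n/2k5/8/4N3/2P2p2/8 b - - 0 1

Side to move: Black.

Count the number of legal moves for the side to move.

5

Black to move; king on c5.
In check: yes, from the white bishop on a7.
Legal moves: Kd6, Kc6, Kb5, Kb4, Rxa7+.
Count: 5.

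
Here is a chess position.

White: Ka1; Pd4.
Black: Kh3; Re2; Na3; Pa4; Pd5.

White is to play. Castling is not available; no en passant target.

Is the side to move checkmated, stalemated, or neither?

White to move; white king on a1.
In check: no.
King squares — b1: attacked by Na3; a2: attacked by Re2; b2: attacked by Re2.
Legal moves for White: none.
Not in check and no legal moves → stalemate.

stalemate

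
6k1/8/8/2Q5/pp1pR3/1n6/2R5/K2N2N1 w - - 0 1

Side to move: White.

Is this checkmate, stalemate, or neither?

neither

White to move; white king on a1.
In check: yes, from the black knight on b3.
Legal moves for White: Kb2, Ka2, Kb1.
White is in check but has 3 legal moves → neither.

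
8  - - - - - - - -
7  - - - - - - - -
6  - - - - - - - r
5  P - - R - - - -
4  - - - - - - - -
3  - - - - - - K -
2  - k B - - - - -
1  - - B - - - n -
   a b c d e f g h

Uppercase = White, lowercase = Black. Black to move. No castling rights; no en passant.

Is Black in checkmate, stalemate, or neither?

neither

Black to move; black king on b2.
In check: yes, from the white bishop on c1.
King squares — a1: available; b1: attacked by Bc2; c1: available; a2: available; c2: available; a3: attacked by Bc1; b3: attacked by Bc2; c3: available.
Legal moves for Black: Kc3, Kxc2, Ka2, Kxc1, Ka1.
Black is in check but has 5 legal moves → neither.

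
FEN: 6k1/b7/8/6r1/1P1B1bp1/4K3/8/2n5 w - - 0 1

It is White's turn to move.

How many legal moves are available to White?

White to move; king on e3.
In check: yes, from the black bishop on f4.
Legal moves: Kxf4, Ke4, Kf2.
Count: 3.

3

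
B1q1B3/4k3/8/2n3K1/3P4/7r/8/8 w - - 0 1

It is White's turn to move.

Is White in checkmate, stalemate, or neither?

neither

White to move; white king on g5.
In check: no.
Legal moves for White: Bf7, Bd7, Bg6, Bec6, Bh5, Bb5, Ba4, Bb7, Bac6, Bd5, Be4, Bf3, Bg2, Bh1, Kg6, Kf4, dxc5, d5.
White has 18 legal moves and is not in check → neither.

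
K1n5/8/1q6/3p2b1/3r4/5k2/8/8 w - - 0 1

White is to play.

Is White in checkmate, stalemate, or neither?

White to move; white king on a8.
In check: no.
King squares — a7: attacked by Qb6; b7: attacked by Qb6; b8: attacked by Qb6.
Legal moves for White: none.
Not in check and no legal moves → stalemate.

stalemate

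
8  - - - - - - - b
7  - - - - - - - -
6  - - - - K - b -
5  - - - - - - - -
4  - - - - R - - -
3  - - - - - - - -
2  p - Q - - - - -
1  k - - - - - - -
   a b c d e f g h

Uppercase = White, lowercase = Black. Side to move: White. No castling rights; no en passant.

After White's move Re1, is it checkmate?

yes

After Re1: black king on a1; in check: yes, from the white rook on e1.
King squares — b1: attacked by Re1; a2: own pawn; b2: attacked by Qc2.
Black has no legal moves → checkmate.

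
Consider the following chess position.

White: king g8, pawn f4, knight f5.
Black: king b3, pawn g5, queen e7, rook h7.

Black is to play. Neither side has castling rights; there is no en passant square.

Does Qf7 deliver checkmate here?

After Qf7: white king on g8; in check: yes, from the black queen on f7.
King squares — f7: attacked by Rh7; g7: attacked by Qf7; h7: attacked by Qf7; f8: attacked by Qf7; h8: attacked by Rh7.
White has no legal moves → checkmate.

yes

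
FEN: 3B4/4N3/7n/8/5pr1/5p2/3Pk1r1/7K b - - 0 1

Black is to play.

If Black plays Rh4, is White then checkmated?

After Rh4: white king on h1; in check: yes, from the black rook on h4.
King squares — g1: attacked by Rg2; g2: attacked by Pf3; h2: attacked by Rg2.
White has no legal moves → checkmate.

yes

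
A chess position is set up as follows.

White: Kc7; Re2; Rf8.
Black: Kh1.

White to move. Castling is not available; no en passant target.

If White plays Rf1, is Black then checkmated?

yes

After Rf1: black king on h1; in check: yes, from the white rook on f1.
King squares — g1: attacked by Rf1; g2: attacked by Re2; h2: attacked by Re2.
Black has no legal moves → checkmate.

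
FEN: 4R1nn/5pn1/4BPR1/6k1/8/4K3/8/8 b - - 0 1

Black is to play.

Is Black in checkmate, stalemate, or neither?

neither

Black to move; black king on g5.
In check: yes, from the white rook on g6.
Legal moves for Black: Kxg6, Kh5, Kh4, Nxg6, fxg6.
Black is in check but has 5 legal moves → neither.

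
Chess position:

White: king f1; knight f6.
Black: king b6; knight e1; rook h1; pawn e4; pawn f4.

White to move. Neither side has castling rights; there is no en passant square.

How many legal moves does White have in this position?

2

White to move; king on f1.
In check: yes, from the black rook on h1.
Legal moves: Kf2, Ke2.
Count: 2.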